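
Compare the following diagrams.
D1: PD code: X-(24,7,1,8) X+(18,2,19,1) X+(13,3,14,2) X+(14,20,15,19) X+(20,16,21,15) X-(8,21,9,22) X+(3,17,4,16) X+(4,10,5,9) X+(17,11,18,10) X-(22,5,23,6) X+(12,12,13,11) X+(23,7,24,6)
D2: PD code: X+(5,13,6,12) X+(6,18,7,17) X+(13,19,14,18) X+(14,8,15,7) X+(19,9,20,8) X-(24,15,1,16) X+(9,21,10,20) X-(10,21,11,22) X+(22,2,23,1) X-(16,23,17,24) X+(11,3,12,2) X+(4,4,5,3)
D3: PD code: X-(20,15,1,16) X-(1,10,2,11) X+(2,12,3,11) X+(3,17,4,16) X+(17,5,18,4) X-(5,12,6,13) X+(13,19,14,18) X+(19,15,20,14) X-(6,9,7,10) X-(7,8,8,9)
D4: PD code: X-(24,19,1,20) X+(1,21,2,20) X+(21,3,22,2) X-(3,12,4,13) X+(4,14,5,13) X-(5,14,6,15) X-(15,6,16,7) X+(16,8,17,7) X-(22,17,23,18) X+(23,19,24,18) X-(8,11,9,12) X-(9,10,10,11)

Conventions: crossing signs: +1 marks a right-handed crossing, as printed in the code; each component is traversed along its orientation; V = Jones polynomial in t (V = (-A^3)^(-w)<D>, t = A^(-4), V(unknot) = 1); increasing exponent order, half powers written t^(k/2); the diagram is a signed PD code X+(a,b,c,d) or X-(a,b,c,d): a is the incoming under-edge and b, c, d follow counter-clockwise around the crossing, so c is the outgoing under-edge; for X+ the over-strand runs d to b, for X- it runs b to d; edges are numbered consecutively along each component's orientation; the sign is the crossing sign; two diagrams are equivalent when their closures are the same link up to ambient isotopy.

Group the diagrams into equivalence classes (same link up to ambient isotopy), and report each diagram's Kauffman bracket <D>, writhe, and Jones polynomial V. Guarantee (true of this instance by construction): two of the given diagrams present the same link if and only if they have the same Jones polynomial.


equivalence classes: {D1, D2} | {D3} | {D4}
D1 (bracket -A^-10 + 2A^-6 - 2A^-2 + 2A^2 - 2A^6 + 2A^10 - A^14 + A^18; 12 crossings at w = +6): V = 1 - t + 2t^2 - 2t^3 + 2t^4 - 2t^5 + 2t^6 - t^7
V(D2) = 1 - t + 2t^2 - 2t^3 + 2t^4 - 2t^5 + 2t^6 - t^7  (w +6, c 12, <D> = -A^-10 + 2A^-6 - 2A^-2 + 2A^2 - 2A^6 + 2A^10 - A^14 + A^18)
D3 (bracket -A^-16 + A^-12 + A^-4; 10 crossings at w = 0): V = t + t^3 - t^4
D4 (bracket A^-6; 12 crossings at w = -2): V = 1
observation: 3 classes among 4 diagrams; unequal V(t) rules out equality


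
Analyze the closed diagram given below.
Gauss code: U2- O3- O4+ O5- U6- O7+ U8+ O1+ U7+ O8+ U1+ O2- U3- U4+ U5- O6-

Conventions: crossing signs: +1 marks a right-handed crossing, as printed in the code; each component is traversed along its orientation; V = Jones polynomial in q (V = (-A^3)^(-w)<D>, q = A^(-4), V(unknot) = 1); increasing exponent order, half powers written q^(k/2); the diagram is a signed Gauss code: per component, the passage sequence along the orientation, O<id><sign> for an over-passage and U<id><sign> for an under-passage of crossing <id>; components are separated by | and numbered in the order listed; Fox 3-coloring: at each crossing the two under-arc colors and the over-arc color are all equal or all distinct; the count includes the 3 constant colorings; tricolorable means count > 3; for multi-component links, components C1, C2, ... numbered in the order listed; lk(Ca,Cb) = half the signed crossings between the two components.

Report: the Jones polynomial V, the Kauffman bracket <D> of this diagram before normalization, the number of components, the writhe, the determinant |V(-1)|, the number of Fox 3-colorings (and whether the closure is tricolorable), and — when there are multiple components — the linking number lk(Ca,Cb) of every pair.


V(q) = -q^-3 + q^-2 - q^-1 + 3 - q + q^2 - q^3
bracket: -A^-12 + A^-8 - A^-4 + 3 - A^4 + A^8 - A^12, w = 0
1 component, writhe 0, over 8 crossings
det 9, colorings 27 of 3^8 — tricolorable
observation: V is palindromic (span 6, det 9): q -> 1/q fixes it; necessary, not sufficient, for amphichirality


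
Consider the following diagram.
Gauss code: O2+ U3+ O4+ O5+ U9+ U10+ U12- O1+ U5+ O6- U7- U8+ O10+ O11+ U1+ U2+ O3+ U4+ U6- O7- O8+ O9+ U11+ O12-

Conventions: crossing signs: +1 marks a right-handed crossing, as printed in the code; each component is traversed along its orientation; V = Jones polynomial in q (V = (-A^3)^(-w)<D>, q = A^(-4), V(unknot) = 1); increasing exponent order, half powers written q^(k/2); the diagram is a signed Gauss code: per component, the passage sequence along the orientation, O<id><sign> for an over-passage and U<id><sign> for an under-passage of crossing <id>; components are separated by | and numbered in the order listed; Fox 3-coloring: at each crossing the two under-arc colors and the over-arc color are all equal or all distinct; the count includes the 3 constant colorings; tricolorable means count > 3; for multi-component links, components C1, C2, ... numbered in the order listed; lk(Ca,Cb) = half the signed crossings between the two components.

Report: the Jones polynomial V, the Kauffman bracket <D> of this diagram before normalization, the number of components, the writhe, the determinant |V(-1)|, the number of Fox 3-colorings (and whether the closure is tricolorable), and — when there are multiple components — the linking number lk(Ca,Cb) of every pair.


Jones polynomial: V(q) = q^2 + 2q^4 - 2q^5 + q^6 - 2q^7 + q^8
<D> = A^-14 - 2A^-10 + A^-6 - 2A^-2 + 2A^2 + A^10; writhe +6
components 1, writhe +6 (12 crossings)
3-colorings: 27 of 3^12, det 9 — tricolorable
note: the span of V is 6, forcing >= 6 crossings in any diagram


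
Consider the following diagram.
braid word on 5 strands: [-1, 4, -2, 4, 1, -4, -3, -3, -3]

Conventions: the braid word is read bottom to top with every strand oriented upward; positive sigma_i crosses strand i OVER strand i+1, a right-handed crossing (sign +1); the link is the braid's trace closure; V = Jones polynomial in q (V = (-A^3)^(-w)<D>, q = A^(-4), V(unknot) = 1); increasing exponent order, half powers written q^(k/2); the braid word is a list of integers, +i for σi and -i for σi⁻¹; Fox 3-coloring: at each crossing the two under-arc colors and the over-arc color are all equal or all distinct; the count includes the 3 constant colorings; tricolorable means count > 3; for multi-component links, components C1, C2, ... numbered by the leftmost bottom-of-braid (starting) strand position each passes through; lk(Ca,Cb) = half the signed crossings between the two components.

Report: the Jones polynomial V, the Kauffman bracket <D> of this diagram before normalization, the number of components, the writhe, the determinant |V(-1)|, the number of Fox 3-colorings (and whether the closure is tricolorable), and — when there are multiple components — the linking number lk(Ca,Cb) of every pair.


V = q^(-9/2) - q^(-5/2) - q^(-3/2) - q^(-1/2)
<D> = A^-7 + A^-3 + A - A^9 (w = -3)
2 components over 9 crossings, w = -3
lk(C1,C2): 0
27 Fox colorings among 3^10, |V(-1)| = 0: tricolorable
why: every pair of the 2 components has lk = 0


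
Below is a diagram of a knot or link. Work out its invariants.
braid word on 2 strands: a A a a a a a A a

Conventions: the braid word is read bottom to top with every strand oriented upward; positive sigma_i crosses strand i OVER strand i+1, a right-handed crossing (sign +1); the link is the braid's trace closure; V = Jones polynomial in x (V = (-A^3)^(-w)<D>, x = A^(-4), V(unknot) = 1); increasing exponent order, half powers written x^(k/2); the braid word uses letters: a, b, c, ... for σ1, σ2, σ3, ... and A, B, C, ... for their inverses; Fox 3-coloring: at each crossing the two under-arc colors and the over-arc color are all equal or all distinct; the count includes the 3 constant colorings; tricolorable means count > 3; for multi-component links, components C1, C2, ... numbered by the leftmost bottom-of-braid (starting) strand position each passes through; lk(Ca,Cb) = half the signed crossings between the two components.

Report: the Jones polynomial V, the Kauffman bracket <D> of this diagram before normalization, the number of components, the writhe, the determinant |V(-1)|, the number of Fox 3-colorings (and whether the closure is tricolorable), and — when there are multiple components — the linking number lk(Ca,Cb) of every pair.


V = x^2 + x^4 - x^5 + x^6 - x^7
<D> = A^-13 - A^-9 + A^-5 - A^-1 - A^7 (w = +5)
1 component over 9 crossings, w = +5
3 Fox colorings among 3^9, |V(-1)| = 5: not tricolorable
why: one generator, power 5: the (2,5) torus pattern


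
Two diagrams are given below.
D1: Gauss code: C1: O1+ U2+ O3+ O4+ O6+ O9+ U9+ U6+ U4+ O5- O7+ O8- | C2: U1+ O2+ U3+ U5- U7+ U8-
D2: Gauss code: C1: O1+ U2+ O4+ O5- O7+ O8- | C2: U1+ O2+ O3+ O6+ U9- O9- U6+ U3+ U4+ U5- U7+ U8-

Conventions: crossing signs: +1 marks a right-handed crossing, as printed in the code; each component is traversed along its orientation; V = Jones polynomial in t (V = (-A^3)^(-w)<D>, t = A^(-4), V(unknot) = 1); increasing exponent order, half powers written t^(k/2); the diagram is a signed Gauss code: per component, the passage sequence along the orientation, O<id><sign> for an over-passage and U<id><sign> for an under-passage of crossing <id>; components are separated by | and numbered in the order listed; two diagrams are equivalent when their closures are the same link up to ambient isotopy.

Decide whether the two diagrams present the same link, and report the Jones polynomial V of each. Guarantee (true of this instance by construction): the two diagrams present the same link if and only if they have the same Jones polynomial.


equivalent: yes
D1 (bracket A^5 + A^13; 9 crossings at w = +5): V = -t^(1/2) - t^(5/2)
V(D2) = -t^(1/2) - t^(5/2)  (w +3, c 9, <D> = A^-1 + A^7)
key observation: from 9 to 9 crossings by R-moves: one link, two diagrams


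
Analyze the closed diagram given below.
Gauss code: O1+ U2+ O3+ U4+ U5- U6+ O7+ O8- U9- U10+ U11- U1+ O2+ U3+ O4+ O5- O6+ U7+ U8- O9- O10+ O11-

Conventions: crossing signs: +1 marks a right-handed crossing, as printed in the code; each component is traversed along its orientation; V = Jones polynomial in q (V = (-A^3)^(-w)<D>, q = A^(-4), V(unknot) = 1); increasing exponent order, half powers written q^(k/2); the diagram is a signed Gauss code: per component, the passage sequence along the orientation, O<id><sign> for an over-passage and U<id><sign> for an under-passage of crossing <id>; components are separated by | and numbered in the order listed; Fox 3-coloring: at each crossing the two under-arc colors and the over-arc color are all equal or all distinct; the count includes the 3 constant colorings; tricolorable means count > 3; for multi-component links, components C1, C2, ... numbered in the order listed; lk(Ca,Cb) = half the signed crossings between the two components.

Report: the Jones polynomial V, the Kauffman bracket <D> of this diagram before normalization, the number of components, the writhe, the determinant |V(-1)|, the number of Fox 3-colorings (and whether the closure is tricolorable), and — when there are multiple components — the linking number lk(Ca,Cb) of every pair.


Jones polynomial: V(q) = q + q^3 - q^4
<D> = A^-7 - A^-3 - A^5; writhe +3
components 1, writhe +3 (11 crossings)
3-colorings: 9 of 3^11, det 3 — tricolorable
note: det 3 = |V(-1)|; divisible by 3, so tricolorable


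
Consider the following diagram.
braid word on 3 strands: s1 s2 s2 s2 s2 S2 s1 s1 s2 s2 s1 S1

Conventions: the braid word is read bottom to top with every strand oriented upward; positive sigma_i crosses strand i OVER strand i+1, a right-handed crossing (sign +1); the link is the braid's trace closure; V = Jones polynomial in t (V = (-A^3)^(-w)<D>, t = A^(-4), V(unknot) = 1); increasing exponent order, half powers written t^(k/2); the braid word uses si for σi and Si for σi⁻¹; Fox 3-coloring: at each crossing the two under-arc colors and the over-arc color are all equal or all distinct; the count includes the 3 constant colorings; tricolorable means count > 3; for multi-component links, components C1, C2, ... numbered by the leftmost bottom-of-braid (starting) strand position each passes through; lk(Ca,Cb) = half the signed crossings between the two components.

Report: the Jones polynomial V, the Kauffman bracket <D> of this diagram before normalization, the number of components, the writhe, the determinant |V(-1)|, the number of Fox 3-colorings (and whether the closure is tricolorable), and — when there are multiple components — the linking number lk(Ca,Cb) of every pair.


Jones polynomial: V(t) = t^3 + t^5 - t^8
<D> = -A^-8 + A^4 + A^12; writhe +8
components 1, writhe +8 (12 crossings)
3-colorings: 9 of 3^12, det 3 — tricolorable
note: |V(-1)| = 3: so tricolorable, since 3 divides 3


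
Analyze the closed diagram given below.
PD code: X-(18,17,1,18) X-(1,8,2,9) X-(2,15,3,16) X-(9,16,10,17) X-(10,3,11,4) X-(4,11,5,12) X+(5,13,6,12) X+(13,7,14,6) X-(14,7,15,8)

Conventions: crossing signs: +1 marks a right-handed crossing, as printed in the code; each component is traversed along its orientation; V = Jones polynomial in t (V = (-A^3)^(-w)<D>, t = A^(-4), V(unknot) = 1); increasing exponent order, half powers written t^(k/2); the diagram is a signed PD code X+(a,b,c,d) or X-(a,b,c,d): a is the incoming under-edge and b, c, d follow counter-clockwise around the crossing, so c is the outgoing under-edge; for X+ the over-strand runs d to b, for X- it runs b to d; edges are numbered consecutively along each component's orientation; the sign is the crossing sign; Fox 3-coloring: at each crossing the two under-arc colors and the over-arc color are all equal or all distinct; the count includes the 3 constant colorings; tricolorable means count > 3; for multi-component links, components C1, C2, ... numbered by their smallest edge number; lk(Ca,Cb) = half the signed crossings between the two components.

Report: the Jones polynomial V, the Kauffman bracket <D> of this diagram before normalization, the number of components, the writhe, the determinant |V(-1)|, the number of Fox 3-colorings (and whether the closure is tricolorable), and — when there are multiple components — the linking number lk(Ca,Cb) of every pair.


Jones polynomial: V(t) = -t^-4 + t^-3 + t^-1
<D> = -A^-11 - A^-3 + A; writhe -5
components 1, writhe -5 (9 crossings)
3-colorings: 9 of 3^9, det 3 — tricolorable
note: w = -5 (over 9 crossings) is diagram-only; (-A^3)^(5) removes it from V


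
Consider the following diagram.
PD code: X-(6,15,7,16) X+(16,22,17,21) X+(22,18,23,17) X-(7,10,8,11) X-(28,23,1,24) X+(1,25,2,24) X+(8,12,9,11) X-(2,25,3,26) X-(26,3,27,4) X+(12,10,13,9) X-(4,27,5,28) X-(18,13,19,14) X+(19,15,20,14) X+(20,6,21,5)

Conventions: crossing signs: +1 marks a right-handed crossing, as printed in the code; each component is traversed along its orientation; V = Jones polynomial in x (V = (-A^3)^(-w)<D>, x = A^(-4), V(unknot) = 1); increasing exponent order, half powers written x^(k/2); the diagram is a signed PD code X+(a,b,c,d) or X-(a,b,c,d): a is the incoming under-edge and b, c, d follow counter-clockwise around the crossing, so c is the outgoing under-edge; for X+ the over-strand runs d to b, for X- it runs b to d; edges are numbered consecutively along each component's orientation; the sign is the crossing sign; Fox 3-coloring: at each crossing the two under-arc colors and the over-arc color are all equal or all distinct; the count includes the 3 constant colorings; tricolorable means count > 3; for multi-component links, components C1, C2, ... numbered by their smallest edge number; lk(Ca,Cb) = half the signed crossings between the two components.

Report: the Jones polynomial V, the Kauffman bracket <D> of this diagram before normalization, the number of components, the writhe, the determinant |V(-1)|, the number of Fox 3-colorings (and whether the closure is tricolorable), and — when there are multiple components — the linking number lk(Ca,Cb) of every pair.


Jones polynomial: V(x) = -x^-3 + x^-2 - x^-1 + 3 - x + x^2 - x^3
<D> = -A^-12 + A^-8 - A^-4 + 3 - A^4 + A^8 - A^12; writhe 0
components 1, writhe 0 (14 crossings)
3-colorings: 27 of 3^14, det 9 — tricolorable
note: w = 0 (over 14 crossings) is diagram-only; (-A^3)^(0) removes it from V


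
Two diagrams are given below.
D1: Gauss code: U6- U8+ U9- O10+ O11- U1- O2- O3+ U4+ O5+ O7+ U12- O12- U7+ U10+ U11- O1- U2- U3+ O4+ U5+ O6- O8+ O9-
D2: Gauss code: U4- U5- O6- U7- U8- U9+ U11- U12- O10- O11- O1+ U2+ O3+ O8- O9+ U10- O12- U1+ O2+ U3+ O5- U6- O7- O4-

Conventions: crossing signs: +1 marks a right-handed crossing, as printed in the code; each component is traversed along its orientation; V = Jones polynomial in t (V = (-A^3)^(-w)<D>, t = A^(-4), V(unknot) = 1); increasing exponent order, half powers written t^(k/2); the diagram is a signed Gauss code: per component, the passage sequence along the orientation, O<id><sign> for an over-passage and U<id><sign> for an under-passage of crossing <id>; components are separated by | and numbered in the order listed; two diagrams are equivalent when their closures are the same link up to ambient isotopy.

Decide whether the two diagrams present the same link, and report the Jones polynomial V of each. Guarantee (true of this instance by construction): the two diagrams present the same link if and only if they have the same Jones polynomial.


same link: no
V(D1) = 1  [12 crossings, <D> = 1, w = 0]
D2 (bracket A^-8 + 1 - A^4; 12 crossings at w = -4): V = -t^-4 + t^-3 + t^-1
note: V(t) takes 2 values over 2 diagrams, fixing the grouping


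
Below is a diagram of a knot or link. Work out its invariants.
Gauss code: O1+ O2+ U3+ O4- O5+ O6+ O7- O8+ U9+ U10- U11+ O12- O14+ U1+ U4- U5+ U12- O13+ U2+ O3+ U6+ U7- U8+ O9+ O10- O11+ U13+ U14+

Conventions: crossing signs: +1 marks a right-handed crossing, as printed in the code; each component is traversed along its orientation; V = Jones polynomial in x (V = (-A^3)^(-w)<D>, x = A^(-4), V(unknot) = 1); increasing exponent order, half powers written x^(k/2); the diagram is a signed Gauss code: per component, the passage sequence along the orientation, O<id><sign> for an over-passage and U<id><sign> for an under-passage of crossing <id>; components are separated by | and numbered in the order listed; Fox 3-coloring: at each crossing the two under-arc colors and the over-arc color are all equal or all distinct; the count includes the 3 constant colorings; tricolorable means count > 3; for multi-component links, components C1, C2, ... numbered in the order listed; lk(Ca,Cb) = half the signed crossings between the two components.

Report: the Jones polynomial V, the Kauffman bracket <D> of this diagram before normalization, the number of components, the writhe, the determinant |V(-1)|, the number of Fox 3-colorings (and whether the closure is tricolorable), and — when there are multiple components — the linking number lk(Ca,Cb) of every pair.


V(x) = x^2 - x^3 + 2x^4 - 2x^5 + 3x^6 - 2x^7 + x^8 - x^9
bracket: -A^-18 + A^-14 - 2A^-10 + 3A^-6 - 2A^-2 + 2A^2 - A^6 + A^10, w = +6
1 component, writhe +6, over 14 crossings
det 13, colorings 3 of 3^14 — not tricolorable
observation: w = +6 (over 14 crossings) is diagram-only; (-A^3)^(-6) removes it from V


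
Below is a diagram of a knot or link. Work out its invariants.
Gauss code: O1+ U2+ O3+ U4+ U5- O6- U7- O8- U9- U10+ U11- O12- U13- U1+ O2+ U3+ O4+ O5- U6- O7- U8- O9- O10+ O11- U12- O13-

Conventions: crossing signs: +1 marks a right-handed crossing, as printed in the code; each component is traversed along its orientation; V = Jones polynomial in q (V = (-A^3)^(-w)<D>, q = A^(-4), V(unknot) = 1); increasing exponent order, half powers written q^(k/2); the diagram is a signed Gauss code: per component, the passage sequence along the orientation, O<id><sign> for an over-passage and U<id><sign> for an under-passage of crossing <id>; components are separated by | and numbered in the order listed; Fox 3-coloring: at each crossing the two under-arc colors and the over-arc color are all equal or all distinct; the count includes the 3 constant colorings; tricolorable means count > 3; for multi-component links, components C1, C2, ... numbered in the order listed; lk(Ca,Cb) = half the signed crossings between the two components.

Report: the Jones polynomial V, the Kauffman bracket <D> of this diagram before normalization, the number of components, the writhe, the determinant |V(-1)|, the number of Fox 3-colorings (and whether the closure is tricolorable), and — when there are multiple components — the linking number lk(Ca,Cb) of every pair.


V = -q^-4 + q^-3 + q^-1
<D> = -A^-5 - A^3 + A^7 (w = -3)
1 component over 13 crossings, w = -3
9 Fox colorings among 3^13, |V(-1)| = 3: tricolorable
why: w = -3 (over 13 crossings) is diagram-only; (-A^3)^(3) removes it from V


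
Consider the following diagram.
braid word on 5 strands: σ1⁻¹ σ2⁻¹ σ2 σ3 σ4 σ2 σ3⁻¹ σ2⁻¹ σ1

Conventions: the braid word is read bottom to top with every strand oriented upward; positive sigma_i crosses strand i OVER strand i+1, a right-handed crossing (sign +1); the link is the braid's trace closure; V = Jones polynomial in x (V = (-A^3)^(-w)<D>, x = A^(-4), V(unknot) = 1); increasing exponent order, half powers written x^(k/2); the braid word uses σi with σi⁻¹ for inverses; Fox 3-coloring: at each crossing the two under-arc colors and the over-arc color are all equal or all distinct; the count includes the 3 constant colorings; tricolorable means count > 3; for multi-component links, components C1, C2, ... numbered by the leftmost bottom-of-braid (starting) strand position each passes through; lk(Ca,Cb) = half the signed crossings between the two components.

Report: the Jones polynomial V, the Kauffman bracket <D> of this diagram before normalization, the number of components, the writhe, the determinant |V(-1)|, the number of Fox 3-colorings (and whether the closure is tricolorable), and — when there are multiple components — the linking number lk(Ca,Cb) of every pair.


V(x) = -x^(-1/2) - x^(1/2)
bracket: A + A^5, w = +1
2 components, writhe +1, over 9 crossings
lk(C1,C2) = 0
det 0, colorings 9 of 3^10 — tricolorable
observation: V is palindromic (span 1, det 0): x -> 1/x fixes it; necessary, not sufficient, for amphichirality


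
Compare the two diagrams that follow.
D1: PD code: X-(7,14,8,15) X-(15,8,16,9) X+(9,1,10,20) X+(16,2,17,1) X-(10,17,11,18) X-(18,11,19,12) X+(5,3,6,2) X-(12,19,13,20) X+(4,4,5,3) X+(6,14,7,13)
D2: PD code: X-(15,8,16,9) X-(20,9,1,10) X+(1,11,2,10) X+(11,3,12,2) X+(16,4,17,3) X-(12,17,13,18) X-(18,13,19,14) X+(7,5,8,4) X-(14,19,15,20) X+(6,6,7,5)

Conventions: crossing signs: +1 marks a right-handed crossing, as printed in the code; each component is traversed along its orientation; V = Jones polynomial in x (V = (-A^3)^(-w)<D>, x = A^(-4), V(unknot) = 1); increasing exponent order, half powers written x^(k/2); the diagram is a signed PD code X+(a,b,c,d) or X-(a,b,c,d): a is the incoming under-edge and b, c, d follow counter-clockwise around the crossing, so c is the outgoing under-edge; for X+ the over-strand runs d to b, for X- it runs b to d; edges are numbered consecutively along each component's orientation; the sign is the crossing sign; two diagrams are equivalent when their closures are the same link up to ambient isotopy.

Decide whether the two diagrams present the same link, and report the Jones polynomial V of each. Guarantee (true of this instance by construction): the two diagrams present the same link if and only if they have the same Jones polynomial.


same link: yes
V(D1) = -x^-4 + x^-3 + x^-1  [10 crossings, <D> = A^4 + A^12 - A^16, w = 0]
V(D2) = -x^-4 + x^-3 + x^-1  [10 crossings, <D> = A^4 + A^12 - A^16, w = 0]
insight: all 2 diagrams share one V(x), hence one class


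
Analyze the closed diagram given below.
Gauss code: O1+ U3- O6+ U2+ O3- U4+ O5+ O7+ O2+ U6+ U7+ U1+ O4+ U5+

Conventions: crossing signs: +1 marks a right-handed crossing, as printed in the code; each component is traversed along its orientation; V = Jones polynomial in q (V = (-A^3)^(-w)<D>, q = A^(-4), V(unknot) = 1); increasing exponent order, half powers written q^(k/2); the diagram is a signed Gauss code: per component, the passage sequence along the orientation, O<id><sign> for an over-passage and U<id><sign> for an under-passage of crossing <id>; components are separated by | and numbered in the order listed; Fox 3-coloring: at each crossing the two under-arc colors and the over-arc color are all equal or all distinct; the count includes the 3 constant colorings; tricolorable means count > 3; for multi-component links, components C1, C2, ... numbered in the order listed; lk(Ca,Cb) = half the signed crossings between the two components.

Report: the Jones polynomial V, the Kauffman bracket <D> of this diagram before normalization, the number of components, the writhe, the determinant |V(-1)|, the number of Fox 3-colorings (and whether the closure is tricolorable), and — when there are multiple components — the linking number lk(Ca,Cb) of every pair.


V(q) = q - q^2 + 2q^3 - q^4 + q^5 - q^6
bracket: A^-9 - A^-5 + A^-1 - 2A^3 + A^7 - A^11, w = +5
1 component, writhe +5, over 7 crossings
det 7, colorings 3 of 3^7 — not tricolorable
observation: V spans 5 powers of q: at least 5 crossings in any diagram


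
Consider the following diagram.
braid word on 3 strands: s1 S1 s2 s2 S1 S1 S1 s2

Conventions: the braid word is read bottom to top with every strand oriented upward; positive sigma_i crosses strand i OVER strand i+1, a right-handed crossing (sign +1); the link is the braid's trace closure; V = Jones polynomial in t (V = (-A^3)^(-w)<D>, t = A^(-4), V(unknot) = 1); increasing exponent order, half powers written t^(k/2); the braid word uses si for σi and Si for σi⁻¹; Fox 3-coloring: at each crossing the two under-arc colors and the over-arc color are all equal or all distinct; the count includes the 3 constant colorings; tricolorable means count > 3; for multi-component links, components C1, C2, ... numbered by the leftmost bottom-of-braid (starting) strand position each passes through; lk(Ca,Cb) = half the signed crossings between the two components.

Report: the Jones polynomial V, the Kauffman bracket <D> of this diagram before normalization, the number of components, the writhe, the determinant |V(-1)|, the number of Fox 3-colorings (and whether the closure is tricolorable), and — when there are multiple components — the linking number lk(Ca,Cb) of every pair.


V(t) = -t^-3 + t^-2 - t^-1 + 3 - t + t^2 - t^3
bracket: -A^-12 + A^-8 - A^-4 + 3 - A^4 + A^8 - A^12, w = 0
1 component, writhe 0, over 8 crossings
det 9, colorings 27 of 3^8 — tricolorable
observation: V is palindromic (span 6, det 9): t -> 1/t fixes it; necessary, not sufficient, for amphichirality


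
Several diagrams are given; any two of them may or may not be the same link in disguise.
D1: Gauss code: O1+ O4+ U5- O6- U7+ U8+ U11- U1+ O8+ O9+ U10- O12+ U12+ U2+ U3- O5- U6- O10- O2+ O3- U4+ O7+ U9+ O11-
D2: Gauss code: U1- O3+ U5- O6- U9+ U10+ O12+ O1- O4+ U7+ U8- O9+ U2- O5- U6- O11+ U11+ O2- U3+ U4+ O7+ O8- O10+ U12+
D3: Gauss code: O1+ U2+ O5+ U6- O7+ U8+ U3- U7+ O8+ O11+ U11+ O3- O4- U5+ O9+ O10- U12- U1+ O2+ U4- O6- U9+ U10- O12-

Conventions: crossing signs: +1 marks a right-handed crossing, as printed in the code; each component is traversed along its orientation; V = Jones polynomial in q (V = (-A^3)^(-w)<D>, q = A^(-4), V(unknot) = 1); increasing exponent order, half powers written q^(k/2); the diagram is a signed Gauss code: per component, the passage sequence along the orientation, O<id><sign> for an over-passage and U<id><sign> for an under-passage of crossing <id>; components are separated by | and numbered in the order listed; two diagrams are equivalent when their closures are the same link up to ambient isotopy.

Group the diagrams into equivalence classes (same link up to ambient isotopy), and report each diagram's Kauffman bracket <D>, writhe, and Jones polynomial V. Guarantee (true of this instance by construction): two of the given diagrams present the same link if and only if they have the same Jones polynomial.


classes: {D1, D2} | {D3}
V(D1) = -q^-3 + 2q^-2 - 2q^-1 + 3 - 2q + 2q^2 - q^3  [12 crossings, <D> = -A^-6 + 2A^-2 - 2A^2 + 3A^6 - 2A^10 + 2A^14 - A^18, w = +2]
V(D2) = -q^-3 + 2q^-2 - 2q^-1 + 3 - 2q + 2q^2 - q^3  (w +2, c 12, <D> = -A^-6 + 2A^-2 - 2A^2 + 3A^6 - 2A^10 + 2A^14 - A^18)
V(D3) = q^-2 - q^-1 + 1 - q + q^2  [12 crossings, <D> = A^-2 - A^2 + A^6 - A^10 + A^14, w = +2]
note: 2 values of V(q) split the 3 diagrams


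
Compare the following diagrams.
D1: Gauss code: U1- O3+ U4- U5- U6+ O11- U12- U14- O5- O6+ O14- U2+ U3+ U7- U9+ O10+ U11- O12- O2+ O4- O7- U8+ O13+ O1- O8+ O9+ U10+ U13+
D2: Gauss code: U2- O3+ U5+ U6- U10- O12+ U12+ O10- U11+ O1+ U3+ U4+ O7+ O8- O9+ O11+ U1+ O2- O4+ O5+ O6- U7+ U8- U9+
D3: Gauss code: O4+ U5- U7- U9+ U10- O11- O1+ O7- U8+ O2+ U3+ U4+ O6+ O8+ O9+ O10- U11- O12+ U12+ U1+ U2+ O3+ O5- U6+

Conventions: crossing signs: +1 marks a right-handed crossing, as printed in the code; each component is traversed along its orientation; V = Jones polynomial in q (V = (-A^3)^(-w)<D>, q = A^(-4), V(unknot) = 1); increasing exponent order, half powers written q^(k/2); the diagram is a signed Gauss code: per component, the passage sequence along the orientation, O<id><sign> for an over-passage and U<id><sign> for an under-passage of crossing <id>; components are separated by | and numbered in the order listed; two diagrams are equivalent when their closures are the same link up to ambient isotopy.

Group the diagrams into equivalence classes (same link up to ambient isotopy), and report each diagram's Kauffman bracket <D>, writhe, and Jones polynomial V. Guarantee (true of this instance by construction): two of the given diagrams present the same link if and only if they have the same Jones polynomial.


equivalence classes: {D1} | {D2, D3}
D1 (bracket A^-8 - A^-4 + 1 - A^4 + A^8; 14 crossings at w = 0): V = q^-2 - q^-1 + 1 - q + q^2
V(D2) = q - q^2 + 2q^3 - q^4 + q^5 - q^6  [12 crossings, <D> = -A^-12 + A^-8 - A^-4 + 2 - A^4 + A^8, w = +4]
D3 (bracket -A^-12 + A^-8 - A^-4 + 2 - A^4 + A^8; 12 crossings at w = +4): V = q - q^2 + 2q^3 - q^4 + q^5 - q^6
key observation: 2 values of V(q) split the 3 diagrams


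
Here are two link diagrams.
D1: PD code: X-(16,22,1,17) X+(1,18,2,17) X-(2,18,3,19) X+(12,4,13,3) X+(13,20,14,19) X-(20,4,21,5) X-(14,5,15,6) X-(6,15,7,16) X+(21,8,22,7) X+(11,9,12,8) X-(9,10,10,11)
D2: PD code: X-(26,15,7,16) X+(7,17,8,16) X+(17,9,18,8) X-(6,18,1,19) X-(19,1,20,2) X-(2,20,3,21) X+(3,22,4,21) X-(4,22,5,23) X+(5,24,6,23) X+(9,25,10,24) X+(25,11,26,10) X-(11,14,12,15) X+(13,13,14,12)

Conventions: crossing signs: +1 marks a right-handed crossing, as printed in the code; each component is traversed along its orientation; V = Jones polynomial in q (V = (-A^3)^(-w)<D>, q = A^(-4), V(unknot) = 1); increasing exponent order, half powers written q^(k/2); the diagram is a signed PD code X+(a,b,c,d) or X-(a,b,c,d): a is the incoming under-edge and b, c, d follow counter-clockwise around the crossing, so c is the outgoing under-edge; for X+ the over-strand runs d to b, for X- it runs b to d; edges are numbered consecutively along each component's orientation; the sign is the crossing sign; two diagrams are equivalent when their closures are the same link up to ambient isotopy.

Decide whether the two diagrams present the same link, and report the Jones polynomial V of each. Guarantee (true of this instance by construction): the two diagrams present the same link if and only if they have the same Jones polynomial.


equivalent: no
V(D1) = q^(-7/2) - 2q^(-5/2) + q^(-3/2) - 2q^(-1/2) + q^(1/2) - q^(3/2)  (w -1, c 11, <D> = A^-9 - A^-5 + 2A^-1 - A^3 + 2A^7 - A^11)
V(D2) = -q^(-3/2) - 2q^(1/2) + q^(3/2) - q^(5/2) + q^(7/2)  [13 crossings, <D> = -A^-11 + A^-7 - A^-3 + 2A + A^9, w = +1]
key observation: comparing 2 Jones polynomials yields 2 groups


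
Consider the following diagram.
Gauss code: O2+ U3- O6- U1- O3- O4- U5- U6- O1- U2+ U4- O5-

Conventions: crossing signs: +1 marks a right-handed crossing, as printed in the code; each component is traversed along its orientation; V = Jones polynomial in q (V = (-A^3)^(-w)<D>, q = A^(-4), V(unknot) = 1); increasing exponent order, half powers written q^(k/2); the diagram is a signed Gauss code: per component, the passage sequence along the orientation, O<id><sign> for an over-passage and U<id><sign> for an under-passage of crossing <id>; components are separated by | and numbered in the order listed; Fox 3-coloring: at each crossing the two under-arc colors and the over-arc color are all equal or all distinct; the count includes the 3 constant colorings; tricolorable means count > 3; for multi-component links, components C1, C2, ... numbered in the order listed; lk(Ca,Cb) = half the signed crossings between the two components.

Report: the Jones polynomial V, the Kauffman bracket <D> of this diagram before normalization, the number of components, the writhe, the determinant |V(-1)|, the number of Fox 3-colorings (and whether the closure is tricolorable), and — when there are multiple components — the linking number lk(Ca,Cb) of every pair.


Jones polynomial: V(q) = -q^-6 + q^-5 - q^-4 + 2q^-3 - q^-2 + q^-1
<D> = A^-8 - A^-4 + 2 - A^4 + A^8 - A^12; writhe -4
components 1, writhe -4 (6 crossings)
3-colorings: 3 of 3^6, det 7 — not tricolorable
note: V spans 5 powers of q: at least 5 crossings in any diagram


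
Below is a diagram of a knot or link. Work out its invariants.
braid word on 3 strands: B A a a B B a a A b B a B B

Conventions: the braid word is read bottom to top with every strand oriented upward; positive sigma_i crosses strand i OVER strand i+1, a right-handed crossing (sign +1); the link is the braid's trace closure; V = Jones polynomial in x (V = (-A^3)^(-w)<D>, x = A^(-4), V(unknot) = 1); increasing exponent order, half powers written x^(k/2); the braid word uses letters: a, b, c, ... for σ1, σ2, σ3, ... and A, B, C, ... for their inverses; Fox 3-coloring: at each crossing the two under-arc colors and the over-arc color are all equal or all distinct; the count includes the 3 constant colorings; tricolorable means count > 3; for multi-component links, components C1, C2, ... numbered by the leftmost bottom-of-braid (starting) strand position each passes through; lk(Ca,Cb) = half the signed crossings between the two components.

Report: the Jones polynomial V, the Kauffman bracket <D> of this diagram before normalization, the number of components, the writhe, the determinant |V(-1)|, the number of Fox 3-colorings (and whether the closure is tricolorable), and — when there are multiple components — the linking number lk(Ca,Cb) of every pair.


Jones polynomial: V(x) = -x^-6 + 2x^-5 - 4x^-4 + 5x^-3 - 4x^-2 + 5x^-1 - 3 + 2x - x^2
<D> = -A^-14 + 2A^-10 - 3A^-6 + 5A^-2 - 4A^2 + 5A^6 - 4A^10 + 2A^14 - A^18; writhe -2
components 1, writhe -2 (14 crossings)
3-colorings: 9 of 3^14, det 27 — tricolorable
note: inverse pairs cancel, leaving σ2⁻¹ σ1 σ2⁻¹ σ2⁻¹ σ1 σ1 σ2⁻¹ σ2⁻¹


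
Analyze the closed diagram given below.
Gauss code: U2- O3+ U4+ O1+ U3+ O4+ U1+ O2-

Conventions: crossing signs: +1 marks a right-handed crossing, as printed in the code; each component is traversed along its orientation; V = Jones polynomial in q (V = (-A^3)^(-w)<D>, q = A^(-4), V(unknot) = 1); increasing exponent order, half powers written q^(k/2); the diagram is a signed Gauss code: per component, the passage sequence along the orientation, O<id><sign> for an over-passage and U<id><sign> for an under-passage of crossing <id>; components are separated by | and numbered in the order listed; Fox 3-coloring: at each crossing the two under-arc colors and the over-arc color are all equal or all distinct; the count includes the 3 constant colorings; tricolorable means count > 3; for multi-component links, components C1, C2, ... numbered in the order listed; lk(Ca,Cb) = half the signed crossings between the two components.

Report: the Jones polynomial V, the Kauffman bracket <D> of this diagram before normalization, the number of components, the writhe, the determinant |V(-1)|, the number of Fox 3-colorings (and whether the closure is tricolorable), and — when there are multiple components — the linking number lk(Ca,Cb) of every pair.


Jones polynomial: V(q) = q + q^3 - q^4
<D> = -A^-10 + A^-6 + A^2; writhe +2
components 1, writhe +2 (4 crossings)
3-colorings: 9 of 3^4, det 3 — tricolorable
note: det 3 = |V(-1)|; divisible by 3, so tricolorable


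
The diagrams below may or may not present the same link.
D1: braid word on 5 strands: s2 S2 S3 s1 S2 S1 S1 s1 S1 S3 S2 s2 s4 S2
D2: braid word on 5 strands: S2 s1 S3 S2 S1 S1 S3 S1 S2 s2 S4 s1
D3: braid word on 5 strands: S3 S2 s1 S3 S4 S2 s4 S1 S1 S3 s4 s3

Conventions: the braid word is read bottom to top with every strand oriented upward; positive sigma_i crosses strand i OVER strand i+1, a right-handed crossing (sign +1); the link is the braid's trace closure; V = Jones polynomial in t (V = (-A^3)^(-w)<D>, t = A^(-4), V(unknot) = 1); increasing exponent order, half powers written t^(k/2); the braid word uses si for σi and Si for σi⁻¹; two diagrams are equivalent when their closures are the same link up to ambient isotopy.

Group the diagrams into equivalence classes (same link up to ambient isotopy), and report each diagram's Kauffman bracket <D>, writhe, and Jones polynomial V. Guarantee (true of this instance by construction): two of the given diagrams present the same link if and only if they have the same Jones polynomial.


equivalence classes: {D1, D2, D3}
D1 (bracket A^-8 - A^-4 + 2 - A^4 + A^8 - A^12; 14 crossings at w = -4): V = -t^-6 + t^-5 - t^-4 + 2t^-3 - t^-2 + t^-1
V(D2) = -t^-6 + t^-5 - t^-4 + 2t^-3 - t^-2 + t^-1  [12 crossings, <D> = A^-14 - A^-10 + 2A^-6 - A^-2 + A^2 - A^6, w = -6]
V(D3) = -t^-6 + t^-5 - t^-4 + 2t^-3 - t^-2 + t^-1  [12 crossings, <D> = A^-8 - A^-4 + 2 - A^4 + A^8 - A^12, w = -4]
key observation: all 3 diagrams share one V(t), hence one class


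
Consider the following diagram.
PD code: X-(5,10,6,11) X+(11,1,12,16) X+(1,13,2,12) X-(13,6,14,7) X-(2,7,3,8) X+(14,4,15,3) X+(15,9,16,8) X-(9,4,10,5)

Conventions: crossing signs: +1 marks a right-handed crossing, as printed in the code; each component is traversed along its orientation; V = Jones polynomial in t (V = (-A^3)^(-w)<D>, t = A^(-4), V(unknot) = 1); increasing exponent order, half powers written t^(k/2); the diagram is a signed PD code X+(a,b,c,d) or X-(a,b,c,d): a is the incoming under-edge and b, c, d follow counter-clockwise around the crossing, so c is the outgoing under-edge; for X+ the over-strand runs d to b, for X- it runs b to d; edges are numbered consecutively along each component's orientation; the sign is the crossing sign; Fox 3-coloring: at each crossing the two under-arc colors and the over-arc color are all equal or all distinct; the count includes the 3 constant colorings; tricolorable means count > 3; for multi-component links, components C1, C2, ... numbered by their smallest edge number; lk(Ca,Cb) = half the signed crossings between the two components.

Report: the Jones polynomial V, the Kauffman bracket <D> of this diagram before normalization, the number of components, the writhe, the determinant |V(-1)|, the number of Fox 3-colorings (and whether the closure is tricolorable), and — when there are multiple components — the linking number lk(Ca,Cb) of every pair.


V(t) = -t^-3 + t^-2 - t^-1 + 3 - t + t^2 - t^3
bracket: -A^-12 + A^-8 - A^-4 + 3 - A^4 + A^8 - A^12, w = 0
1 component, writhe 0, over 8 crossings
det 9, colorings 27 of 3^8 — tricolorable
observation: w = 0 (over 8 crossings) is diagram-only; (-A^3)^(0) removes it from V


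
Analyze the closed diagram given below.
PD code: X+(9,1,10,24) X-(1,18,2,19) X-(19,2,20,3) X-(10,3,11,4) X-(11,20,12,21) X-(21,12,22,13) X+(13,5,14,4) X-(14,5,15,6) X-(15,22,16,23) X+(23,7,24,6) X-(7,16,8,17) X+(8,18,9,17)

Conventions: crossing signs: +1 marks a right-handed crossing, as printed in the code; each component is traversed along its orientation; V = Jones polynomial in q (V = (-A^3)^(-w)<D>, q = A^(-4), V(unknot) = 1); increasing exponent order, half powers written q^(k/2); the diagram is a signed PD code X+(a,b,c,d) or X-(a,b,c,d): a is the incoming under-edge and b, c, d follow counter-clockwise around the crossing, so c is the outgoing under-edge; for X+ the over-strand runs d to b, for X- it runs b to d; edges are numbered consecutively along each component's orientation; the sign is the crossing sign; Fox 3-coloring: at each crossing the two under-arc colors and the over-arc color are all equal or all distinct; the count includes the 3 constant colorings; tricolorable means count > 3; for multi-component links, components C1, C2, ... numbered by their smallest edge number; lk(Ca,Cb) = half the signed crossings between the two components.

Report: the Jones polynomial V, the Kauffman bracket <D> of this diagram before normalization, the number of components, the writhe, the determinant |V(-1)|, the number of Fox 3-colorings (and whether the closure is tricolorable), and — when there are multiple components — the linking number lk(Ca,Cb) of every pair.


V(q) = -q^-6 + q^-5 - q^-4 + 2q^-3 - q^-2 + q^-1
bracket: A^-8 - A^-4 + 2 - A^4 + A^8 - A^12, w = -4
1 component, writhe -4, over 12 crossings
det 7, colorings 3 of 3^12 — not tricolorable
observation: V spans 5 powers of q: at least 5 crossings in any diagram
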